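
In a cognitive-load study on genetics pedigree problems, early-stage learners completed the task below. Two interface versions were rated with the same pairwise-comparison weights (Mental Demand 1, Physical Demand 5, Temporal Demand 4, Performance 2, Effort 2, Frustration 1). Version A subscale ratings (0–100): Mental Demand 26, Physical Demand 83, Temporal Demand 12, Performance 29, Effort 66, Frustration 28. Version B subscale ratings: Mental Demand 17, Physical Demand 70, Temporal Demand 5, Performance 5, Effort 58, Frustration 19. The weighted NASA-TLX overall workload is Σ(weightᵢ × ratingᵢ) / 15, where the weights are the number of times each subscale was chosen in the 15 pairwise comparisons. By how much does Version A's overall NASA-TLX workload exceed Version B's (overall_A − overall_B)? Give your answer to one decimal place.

11.7

Version A weighted sum = 1·26 + 5·83 + 4·12 + 2·29 + 2·66 + 1·28 = 26 + 415 + 48 + 58 + 132 + 28 = 707; overall_A = 707/15 = 47.1333.
Version B weighted sum = 1·17 + 5·70 + 4·5 + 2·5 + 2·58 + 1·19 = 17 + 350 + 20 + 10 + 116 + 19 = 532; overall_B = 532/15 = 35.4667.
Difference = 47.1333 − 35.4667 = 11.6666 ≈ 11.7.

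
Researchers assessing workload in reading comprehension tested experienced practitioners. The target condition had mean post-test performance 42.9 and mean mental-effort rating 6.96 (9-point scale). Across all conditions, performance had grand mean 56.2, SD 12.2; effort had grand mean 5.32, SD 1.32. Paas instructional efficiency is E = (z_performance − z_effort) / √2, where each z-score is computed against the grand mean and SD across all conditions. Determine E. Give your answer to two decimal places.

z_performance = (42.9 − 56.2) / 12.2 = -13.3000 / 12.2 = -1.0902.
z_effort = (6.96 − 5.32) / 1.32 = 1.6400 / 1.32 = 1.2424.
z_P − z_E = -1.0902 − 1.2424 = -2.3326.
E = -2.3326 / √2 = -2.3326 / 1.41421 = -1.6494 ≈ -1.65.

-1.65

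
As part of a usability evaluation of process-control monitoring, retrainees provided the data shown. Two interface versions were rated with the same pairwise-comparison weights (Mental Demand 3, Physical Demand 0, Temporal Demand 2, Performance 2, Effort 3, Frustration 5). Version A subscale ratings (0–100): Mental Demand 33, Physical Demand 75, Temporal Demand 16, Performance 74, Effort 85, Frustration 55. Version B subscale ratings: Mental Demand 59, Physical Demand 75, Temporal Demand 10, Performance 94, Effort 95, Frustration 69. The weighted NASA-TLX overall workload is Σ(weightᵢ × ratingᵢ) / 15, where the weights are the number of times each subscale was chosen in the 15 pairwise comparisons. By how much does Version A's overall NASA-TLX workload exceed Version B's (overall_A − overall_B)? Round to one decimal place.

-13.7

Version A weighted sum = 3·33 + 0·75 + 2·16 + 2·74 + 3·85 + 5·55 = 99 + 0 + 32 + 148 + 255 + 275 = 809; overall_A = 809/15 = 53.9333.
Version B weighted sum = 3·59 + 0·75 + 2·10 + 2·94 + 3·95 + 5·69 = 177 + 0 + 20 + 188 + 285 + 345 = 1015; overall_B = 1015/15 = 67.6667.
Difference = 53.9333 − 67.6667 = -13.7334 ≈ -13.7.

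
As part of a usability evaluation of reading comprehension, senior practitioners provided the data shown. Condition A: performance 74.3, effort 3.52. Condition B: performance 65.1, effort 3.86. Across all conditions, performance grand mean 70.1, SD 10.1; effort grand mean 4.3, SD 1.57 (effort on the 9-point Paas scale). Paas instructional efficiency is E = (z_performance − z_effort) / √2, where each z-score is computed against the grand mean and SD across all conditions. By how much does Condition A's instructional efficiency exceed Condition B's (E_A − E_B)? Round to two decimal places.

0.80

Condition A: z_P = (74.3 − 70.1)/10.1 = 0.4158; z_E = (3.52 − 4.3)/1.57 = -0.4968; E_A = (0.4158 − (-0.4968))/√2 = 0.6453.
Condition B: z_P = (65.1 − 70.1)/10.1 = -0.4950; z_E = (3.86 − 4.3)/1.57 = -0.2803; E_B = (-0.4950 − (-0.2803))/√2 = -0.1518.
E_A − E_B = 0.6453 − (-0.1518) = 0.7971 ≈ 0.80.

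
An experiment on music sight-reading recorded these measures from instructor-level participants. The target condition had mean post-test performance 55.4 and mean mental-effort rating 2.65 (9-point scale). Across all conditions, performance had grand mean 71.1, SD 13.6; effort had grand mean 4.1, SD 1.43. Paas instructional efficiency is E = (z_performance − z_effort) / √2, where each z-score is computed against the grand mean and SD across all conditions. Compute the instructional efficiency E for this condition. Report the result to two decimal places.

-0.10

z_performance = (55.4 − 71.1) / 13.6 = -15.7000 / 13.6 = -1.1544.
z_effort = (2.65 − 4.1) / 1.43 = -1.4500 / 1.43 = -1.0140.
z_P − z_E = -1.1544 − (-1.0140) = -0.1404.
E = -0.1404 / √2 = -0.1404 / 1.41421 = -0.0993 ≈ -0.10.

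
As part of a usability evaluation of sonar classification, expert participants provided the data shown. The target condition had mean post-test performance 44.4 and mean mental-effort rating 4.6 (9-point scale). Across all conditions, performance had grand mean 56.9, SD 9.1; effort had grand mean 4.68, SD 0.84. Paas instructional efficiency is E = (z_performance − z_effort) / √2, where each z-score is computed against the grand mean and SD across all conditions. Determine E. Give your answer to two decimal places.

z_performance = (44.4 − 56.9) / 9.1 = -12.5000 / 9.1 = -1.3736.
z_effort = (4.6 − 4.68) / 0.84 = -0.0800 / 0.84 = -0.0952.
z_P − z_E = -1.3736 − (-0.0952) = -1.2784.
E = -1.2784 / √2 = -1.2784 / 1.41421 = -0.9040 ≈ -0.90.

-0.90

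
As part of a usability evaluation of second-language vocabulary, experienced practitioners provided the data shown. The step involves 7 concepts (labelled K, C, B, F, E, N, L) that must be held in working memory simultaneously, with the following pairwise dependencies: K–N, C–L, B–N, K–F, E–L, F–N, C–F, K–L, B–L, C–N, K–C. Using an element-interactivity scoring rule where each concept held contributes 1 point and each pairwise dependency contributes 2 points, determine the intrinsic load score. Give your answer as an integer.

29

Count of concepts held simultaneously: 7.
Count of pairwise dependencies listed: 11.
Element contribution: 7 × 1 = 7.
Interaction contribution: 11 × 2 = 22.
Intrinsic load = 7 + 22 = 29.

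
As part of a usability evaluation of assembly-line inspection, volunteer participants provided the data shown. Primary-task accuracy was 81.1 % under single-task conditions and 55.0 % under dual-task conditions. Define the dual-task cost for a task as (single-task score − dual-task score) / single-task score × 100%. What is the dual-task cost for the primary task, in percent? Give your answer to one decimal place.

Cost = (81.1 − 55.0) / 81.1 × 100%
     = 26.1000 / 81.1 × 100% = 32.1825%.
≈ 32.2%.

32.2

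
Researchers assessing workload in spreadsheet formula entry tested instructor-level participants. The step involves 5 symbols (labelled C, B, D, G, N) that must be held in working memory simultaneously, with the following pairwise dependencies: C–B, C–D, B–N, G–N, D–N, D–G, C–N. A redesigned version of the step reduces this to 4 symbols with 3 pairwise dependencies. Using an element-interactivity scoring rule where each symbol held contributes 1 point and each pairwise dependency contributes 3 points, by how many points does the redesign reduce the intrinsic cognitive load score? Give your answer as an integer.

Original: 5 × 1 + 7 × 3 = 5 + 21 = 26.
Redesigned: 4 × 1 + 3 × 3 = 4 + 9 = 13.
Reduction = 26 − 13 = 13.

13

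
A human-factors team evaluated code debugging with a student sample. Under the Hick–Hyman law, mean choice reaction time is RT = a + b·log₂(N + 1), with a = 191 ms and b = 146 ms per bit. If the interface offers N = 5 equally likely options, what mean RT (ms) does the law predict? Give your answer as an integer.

log₂(5 + 1) = log₂(6) = 2.5850.
RT = 191 + 146 × 2.5850 = 191 + 377.4100 = 568.4100 ms.
≈ 568 ms.

568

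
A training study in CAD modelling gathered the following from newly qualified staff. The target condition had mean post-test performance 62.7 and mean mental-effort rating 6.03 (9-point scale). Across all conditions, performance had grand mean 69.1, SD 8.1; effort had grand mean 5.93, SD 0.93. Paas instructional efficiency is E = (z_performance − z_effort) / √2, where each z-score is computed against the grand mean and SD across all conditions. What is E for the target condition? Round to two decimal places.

z_performance = (62.7 − 69.1) / 8.1 = -6.4000 / 8.1 = -0.7901.
z_effort = (6.03 − 5.93) / 0.93 = 0.1000 / 0.93 = 0.1075.
z_P − z_E = -0.7901 − 0.1075 = -0.8976.
E = -0.8976 / √2 = -0.8976 / 1.41421 = -0.6347 ≈ -0.63.

-0.63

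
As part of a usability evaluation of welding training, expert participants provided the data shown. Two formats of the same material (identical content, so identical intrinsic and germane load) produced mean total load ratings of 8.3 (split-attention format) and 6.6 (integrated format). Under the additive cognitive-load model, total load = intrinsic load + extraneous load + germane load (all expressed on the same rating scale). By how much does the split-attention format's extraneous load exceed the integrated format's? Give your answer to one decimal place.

1.7

Intrinsic and germane load are equal across formats, so the difference in total load equals the difference in extraneous load.
Extraneous-load difference = 8.3 − 6.6 = 1.7.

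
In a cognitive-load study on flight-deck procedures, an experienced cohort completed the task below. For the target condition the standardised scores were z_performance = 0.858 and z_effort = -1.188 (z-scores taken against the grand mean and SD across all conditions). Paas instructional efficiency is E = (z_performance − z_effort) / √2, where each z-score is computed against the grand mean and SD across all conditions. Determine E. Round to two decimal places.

1.45

z_P − z_E = 0.858 − (-1.188) = 2.0460.
E = 2.0460 / √2 = 2.0460 / 1.41421 = 1.4467 ≈ 1.45.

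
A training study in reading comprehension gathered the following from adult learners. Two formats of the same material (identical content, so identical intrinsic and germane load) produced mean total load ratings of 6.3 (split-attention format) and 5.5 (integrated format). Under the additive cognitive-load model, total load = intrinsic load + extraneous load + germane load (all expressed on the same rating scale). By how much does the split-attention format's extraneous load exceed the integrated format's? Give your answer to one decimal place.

Intrinsic and germane load are equal across formats, so the difference in total load equals the difference in extraneous load.
Extraneous-load difference = 6.3 − 5.5 = 0.8.

0.8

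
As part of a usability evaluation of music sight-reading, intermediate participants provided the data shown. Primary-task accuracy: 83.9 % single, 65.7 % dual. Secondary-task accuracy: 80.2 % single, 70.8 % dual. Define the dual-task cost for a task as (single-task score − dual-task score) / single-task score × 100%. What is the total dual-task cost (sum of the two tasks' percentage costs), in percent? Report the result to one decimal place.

33.4

Primary cost = (83.9 − 65.7) / 83.9 × 100% = 21.6925%.
Secondary cost = (80.2 − 70.8) / 80.2 × 100% = 11.7207%.
Total = 21.6925% + 11.7207% = 33.4132% ≈ 33.4%.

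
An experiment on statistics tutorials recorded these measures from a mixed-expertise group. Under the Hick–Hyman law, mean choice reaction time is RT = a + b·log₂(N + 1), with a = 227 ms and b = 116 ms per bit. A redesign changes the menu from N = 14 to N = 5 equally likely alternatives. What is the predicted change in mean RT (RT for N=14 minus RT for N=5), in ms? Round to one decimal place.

153.3

RT(14) = 227 + 116·log₂(15) = 227 + 116·3.9069 = 680.2004 ms.
RT(5) = 227 + 116·log₂(6) = 227 + 116·2.5850 = 526.8600 ms.
Difference = 680.2004 − 526.8600 = 153.3404 ≈ 153.3 ms.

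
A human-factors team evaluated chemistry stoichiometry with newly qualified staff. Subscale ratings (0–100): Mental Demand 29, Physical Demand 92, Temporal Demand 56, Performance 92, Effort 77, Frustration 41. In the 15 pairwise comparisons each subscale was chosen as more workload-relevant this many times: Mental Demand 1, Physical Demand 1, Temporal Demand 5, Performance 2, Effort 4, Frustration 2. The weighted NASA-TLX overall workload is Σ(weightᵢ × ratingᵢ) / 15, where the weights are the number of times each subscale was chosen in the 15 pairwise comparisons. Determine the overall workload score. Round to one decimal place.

65.0

The tallies are the weights (they sum to 15).
Weighted sum = 1·29 + 1·92 + 5·56 + 2·92 + 4·77 + 2·41
            = 29 + 92 + 280 + 184 + 308 + 82 = 975.
Overall workload = 975 / 15 = 65.0000 ≈ 65.0.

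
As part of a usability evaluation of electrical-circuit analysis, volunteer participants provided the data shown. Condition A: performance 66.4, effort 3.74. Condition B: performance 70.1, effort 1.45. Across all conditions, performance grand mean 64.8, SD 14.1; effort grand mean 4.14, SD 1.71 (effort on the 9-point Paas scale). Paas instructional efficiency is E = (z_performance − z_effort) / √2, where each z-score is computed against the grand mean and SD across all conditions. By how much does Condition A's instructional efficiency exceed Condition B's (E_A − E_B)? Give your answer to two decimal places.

-1.13

Condition A: z_P = (66.4 − 64.8)/14.1 = 0.1135; z_E = (3.74 − 4.14)/1.71 = -0.2339; E_A = (0.1135 − (-0.2339))/√2 = 0.2456.
Condition B: z_P = (70.1 − 64.8)/14.1 = 0.3759; z_E = (1.45 − 4.14)/1.71 = -1.5731; E_B = (0.3759 − (-1.5731))/√2 = 1.3782.
E_A − E_B = 0.2456 − 1.3782 = -1.1326 ≈ -1.13.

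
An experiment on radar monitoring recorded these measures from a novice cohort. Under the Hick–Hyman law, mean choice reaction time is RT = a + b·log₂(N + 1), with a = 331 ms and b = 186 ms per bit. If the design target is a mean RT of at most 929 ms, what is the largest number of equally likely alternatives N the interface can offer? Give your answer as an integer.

Set 331 + 186·log₂(N + 1) ≤ 929.
log₂(N + 1) ≤ (929 − 331) / 186 = 3.2151.
N + 1 ≤ 2^3.2151 = 9.2863.
N ≤ 8.2863, so the largest integer N is 8.

8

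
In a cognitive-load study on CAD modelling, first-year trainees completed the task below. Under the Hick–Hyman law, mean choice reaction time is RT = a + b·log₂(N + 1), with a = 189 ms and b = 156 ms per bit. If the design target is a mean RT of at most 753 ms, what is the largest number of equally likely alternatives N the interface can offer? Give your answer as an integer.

Set 189 + 156·log₂(N + 1) ≤ 753.
log₂(N + 1) ≤ (753 − 189) / 156 = 3.6154.
N + 1 ≤ 2^3.6154 = 12.2559.
N ≤ 11.2559, so the largest integer N is 11.

11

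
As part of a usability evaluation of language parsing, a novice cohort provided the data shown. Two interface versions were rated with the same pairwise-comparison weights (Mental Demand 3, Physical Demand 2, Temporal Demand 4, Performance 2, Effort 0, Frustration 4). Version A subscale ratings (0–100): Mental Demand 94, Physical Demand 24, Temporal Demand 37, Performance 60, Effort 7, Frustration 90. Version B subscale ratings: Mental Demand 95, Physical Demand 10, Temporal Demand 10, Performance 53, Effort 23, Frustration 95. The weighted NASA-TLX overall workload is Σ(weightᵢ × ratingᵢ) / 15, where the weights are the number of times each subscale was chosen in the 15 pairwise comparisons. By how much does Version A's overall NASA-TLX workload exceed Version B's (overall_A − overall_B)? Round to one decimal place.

8.5

Version A weighted sum = 3·94 + 2·24 + 4·37 + 2·60 + 0·7 + 4·90 = 282 + 48 + 148 + 120 + 0 + 360 = 958; overall_A = 958/15 = 63.8667.
Version B weighted sum = 3·95 + 2·10 + 4·10 + 2·53 + 0·23 + 4·95 = 285 + 20 + 40 + 106 + 0 + 380 = 831; overall_B = 831/15 = 55.4000.
Difference = 63.8667 − 55.4000 = 8.4667 ≈ 8.5.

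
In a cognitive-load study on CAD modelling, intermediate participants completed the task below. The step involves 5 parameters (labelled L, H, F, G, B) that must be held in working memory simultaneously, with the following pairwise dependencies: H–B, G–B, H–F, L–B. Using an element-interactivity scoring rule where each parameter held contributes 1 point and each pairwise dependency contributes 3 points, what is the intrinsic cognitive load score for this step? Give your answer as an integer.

17

Count of parameters held simultaneously: 5.
Count of pairwise dependencies listed: 4.
Element contribution: 5 × 1 = 5.
Interaction contribution: 4 × 3 = 12.
Intrinsic load = 5 + 12 = 17.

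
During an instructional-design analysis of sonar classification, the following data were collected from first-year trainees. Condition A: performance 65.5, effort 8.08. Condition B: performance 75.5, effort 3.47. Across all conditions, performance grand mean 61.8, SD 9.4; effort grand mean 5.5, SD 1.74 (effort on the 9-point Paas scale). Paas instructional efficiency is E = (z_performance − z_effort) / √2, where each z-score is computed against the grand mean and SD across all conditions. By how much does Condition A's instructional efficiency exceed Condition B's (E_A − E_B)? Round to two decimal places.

Condition A: z_P = (65.5 − 61.8)/9.4 = 0.3936; z_E = (8.08 − 5.5)/1.74 = 1.4828; E_A = (0.3936 − 1.4828)/√2 = -0.7702.
Condition B: z_P = (75.5 − 61.8)/9.4 = 1.4574; z_E = (3.47 − 5.5)/1.74 = -1.1667; E_B = (1.4574 − (-1.1667))/√2 = 1.8555.
E_A − E_B = -0.7702 − 1.8555 = -2.6257 ≈ -2.63.

-2.63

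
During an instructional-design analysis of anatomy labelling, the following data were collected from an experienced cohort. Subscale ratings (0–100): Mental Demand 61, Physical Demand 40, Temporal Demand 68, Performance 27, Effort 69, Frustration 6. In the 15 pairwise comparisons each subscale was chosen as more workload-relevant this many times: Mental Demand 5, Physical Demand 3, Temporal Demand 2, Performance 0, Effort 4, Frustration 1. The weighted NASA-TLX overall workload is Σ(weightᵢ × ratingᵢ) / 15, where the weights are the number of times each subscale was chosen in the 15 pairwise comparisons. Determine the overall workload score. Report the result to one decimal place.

56.2

The tallies are the weights (they sum to 15).
Weighted sum = 5·61 + 3·40 + 2·68 + 0·27 + 4·69 + 1·6
            = 305 + 120 + 136 + 0 + 276 + 6 = 843.
Overall workload = 843 / 15 = 56.2000 ≈ 56.2.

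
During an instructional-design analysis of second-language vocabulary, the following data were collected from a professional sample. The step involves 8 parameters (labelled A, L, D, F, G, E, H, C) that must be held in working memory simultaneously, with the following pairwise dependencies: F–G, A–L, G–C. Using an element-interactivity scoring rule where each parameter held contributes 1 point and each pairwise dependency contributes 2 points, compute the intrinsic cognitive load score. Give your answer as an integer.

14

Count of parameters held simultaneously: 8.
Count of pairwise dependencies listed: 3.
Element contribution: 8 × 1 = 8.
Interaction contribution: 3 × 2 = 6.
Intrinsic load = 8 + 6 = 14.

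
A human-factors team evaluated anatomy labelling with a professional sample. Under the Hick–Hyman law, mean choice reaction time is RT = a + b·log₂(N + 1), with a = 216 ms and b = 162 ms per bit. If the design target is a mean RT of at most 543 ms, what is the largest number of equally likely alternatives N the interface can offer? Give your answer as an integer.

Set 216 + 162·log₂(N + 1) ≤ 543.
log₂(N + 1) ≤ (543 − 216) / 162 = 2.0185.
N + 1 ≤ 2^2.0185 = 4.0516.
N ≤ 3.0516, so the largest integer N is 3.

3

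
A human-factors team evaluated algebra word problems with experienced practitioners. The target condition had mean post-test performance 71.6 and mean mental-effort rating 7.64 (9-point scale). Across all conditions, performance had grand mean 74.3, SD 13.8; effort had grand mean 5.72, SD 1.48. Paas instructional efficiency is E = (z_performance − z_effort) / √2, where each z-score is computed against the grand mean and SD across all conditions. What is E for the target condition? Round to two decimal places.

-1.06

z_performance = (71.6 − 74.3) / 13.8 = -2.7000 / 13.8 = -0.1957.
z_effort = (7.64 − 5.72) / 1.48 = 1.9200 / 1.48 = 1.2973.
z_P − z_E = -0.1957 − 1.2973 = -1.4930.
E = -1.4930 / √2 = -1.4930 / 1.41421 = -1.0557 ≈ -1.06.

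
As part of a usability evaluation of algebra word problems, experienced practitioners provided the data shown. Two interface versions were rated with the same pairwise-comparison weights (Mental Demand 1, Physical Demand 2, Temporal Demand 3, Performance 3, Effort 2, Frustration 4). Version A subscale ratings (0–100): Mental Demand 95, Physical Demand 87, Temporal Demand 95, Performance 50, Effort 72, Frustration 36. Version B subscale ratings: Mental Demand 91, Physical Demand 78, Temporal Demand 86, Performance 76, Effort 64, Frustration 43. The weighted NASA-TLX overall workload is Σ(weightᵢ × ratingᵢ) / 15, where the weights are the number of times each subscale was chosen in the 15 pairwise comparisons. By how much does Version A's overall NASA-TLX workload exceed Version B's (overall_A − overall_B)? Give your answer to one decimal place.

Version A weighted sum = 1·95 + 2·87 + 3·95 + 3·50 + 2·72 + 4·36 = 95 + 174 + 285 + 150 + 144 + 144 = 992; overall_A = 992/15 = 66.1333.
Version B weighted sum = 1·91 + 2·78 + 3·86 + 3·76 + 2·64 + 4·43 = 91 + 156 + 258 + 228 + 128 + 172 = 1033; overall_B = 1033/15 = 68.8667.
Difference = 66.1333 − 68.8667 = -2.7334 ≈ -2.7.

-2.7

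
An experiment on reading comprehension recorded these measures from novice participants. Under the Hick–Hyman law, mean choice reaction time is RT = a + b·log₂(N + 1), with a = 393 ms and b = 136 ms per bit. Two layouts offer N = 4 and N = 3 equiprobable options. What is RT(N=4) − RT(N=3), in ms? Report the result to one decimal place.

RT(4) = 393 + 136·log₂(5) = 393 + 136·2.3219 = 708.7784 ms.
RT(3) = 393 + 136·log₂(4) = 393 + 136·2.0000 = 665.0000 ms.
Difference = 708.7784 − 665.0000 = 43.7784 ≈ 43.8 ms.

43.8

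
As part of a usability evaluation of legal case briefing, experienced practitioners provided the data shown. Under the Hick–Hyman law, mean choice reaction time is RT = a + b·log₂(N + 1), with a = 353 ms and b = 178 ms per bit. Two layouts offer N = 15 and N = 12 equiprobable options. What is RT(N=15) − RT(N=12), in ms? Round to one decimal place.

RT(15) = 353 + 178·log₂(16) = 353 + 178·4.0000 = 1065.0000 ms.
RT(12) = 353 + 178·log₂(13) = 353 + 178·3.7004 = 1011.6712 ms.
Difference = 1065.0000 − 1011.6712 = 53.3288 ≈ 53.3 ms.

53.3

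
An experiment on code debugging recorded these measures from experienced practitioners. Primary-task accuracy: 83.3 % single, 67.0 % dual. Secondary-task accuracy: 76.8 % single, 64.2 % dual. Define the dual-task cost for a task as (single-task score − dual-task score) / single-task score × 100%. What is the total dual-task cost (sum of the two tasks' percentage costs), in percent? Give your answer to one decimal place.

36.0

Primary cost = (83.3 − 67.0) / 83.3 × 100% = 19.5678%.
Secondary cost = (76.8 − 64.2) / 76.8 × 100% = 16.4062%.
Total = 19.5678% + 16.4062% = 35.9740% ≈ 36.0%.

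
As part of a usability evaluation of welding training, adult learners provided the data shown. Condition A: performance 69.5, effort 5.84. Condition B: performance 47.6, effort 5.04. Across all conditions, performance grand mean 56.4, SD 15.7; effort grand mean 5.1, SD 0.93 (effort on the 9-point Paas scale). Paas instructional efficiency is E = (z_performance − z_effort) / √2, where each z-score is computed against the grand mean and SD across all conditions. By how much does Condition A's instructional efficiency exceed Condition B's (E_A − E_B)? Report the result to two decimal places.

0.38

Condition A: z_P = (69.5 − 56.4)/15.7 = 0.8344; z_E = (5.84 − 5.1)/0.93 = 0.7957; E_A = (0.8344 − 0.7957)/√2 = 0.0274.
Condition B: z_P = (47.6 − 56.4)/15.7 = -0.5605; z_E = (5.04 − 5.1)/0.93 = -0.0645; E_B = (-0.5605 − (-0.0645))/√2 = -0.3507.
E_A − E_B = 0.0274 − (-0.3507) = 0.3781 ≈ 0.38.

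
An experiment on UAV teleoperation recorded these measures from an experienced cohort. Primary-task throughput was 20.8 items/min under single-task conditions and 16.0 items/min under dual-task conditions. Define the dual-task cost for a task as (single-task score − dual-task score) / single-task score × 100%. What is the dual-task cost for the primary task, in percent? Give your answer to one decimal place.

Cost = (20.8 − 16.0) / 20.8 × 100%
     = 4.8000 / 20.8 × 100% = 23.0769%.
≈ 23.1%.

23.1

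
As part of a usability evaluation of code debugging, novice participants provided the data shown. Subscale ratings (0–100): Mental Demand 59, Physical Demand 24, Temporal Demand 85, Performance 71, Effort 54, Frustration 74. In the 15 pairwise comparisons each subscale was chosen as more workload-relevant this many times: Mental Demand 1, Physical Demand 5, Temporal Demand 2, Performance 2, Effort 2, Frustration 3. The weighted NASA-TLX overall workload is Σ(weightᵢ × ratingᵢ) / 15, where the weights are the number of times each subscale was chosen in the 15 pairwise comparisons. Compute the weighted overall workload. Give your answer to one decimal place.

54.7

The tallies are the weights (they sum to 15).
Weighted sum = 1·59 + 5·24 + 2·85 + 2·71 + 2·54 + 3·74
            = 59 + 120 + 170 + 142 + 108 + 222 = 821.
Overall workload = 821 / 15 = 54.7333 ≈ 54.7.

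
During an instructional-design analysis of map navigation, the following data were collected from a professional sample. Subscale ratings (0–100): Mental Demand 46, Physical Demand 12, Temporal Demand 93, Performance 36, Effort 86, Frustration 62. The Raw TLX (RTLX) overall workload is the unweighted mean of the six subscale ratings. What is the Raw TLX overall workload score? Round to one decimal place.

Sum of ratings = 46 + 12 + 93 + 36 + 86 + 62 = 335.
RTLX = 335 / 6 = 55.8333 ≈ 55.8.

55.8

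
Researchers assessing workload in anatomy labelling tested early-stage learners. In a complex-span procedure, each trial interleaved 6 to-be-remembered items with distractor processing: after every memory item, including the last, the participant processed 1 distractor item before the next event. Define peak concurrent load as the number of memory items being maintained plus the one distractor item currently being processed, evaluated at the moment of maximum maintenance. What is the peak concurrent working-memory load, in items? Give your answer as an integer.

7

Maintenance is greatest during the distractor(s) after memory item 6: all 6 memory items are being held.
One distractor item is concurrently being processed.
Peak concurrent load = 6 + 1 = 7 items.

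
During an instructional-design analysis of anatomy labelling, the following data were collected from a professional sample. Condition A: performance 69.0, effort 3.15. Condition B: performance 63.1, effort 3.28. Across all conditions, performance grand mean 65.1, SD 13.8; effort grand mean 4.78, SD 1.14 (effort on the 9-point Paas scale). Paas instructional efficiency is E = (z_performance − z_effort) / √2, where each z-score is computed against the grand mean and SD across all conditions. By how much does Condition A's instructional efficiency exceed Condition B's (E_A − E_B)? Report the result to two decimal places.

0.38

Condition A: z_P = (69.0 − 65.1)/13.8 = 0.2826; z_E = (3.15 − 4.78)/1.14 = -1.4298; E_A = (0.2826 − (-1.4298))/√2 = 1.2108.
Condition B: z_P = (63.1 − 65.1)/13.8 = -0.1449; z_E = (3.28 − 4.78)/1.14 = -1.3158; E_B = (-0.1449 − (-1.3158))/√2 = 0.8280.
E_A − E_B = 1.2108 − 0.8280 = 0.3828 ≈ 0.38.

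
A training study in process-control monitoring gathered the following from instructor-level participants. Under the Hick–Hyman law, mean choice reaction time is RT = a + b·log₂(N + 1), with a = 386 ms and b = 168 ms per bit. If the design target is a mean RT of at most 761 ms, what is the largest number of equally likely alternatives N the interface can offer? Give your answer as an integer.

Set 386 + 168·log₂(N + 1) ≤ 761.
log₂(N + 1) ≤ (761 − 386) / 168 = 2.2321.
N + 1 ≤ 2^2.2321 = 4.6982.
N ≤ 3.6982, so the largest integer N is 3.

3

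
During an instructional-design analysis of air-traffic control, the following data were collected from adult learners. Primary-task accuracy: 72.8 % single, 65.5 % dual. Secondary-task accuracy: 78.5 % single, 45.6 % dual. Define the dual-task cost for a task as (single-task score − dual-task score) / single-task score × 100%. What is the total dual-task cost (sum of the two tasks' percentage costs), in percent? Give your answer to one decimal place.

51.9

Primary cost = (72.8 − 65.5) / 72.8 × 100% = 10.0275%.
Secondary cost = (78.5 − 45.6) / 78.5 × 100% = 41.9108%.
Total = 10.0275% + 41.9108% = 51.9383% ≈ 51.9%.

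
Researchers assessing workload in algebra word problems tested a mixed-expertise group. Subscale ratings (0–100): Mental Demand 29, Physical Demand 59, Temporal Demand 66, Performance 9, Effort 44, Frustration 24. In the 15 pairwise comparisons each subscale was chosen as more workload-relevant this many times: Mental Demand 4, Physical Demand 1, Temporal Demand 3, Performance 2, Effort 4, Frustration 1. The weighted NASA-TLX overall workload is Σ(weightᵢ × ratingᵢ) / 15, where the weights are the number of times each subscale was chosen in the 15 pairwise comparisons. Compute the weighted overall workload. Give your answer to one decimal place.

The tallies are the weights (they sum to 15).
Weighted sum = 4·29 + 1·59 + 3·66 + 2·9 + 4·44 + 1·24
            = 116 + 59 + 198 + 18 + 176 + 24 = 591.
Overall workload = 591 / 15 = 39.4000 ≈ 39.4.

39.4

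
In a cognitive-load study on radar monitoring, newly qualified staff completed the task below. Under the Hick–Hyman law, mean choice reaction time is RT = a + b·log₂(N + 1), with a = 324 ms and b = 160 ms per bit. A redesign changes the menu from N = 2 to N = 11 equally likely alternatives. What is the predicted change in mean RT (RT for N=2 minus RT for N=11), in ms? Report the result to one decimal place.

RT(2) = 324 + 160·log₂(3) = 324 + 160·1.5850 = 577.6000 ms.
RT(11) = 324 + 160·log₂(12) = 324 + 160·3.5850 = 897.6000 ms.
Difference = 577.6000 − 897.6000 = -320.0000 ≈ -320.0 ms.

-320.0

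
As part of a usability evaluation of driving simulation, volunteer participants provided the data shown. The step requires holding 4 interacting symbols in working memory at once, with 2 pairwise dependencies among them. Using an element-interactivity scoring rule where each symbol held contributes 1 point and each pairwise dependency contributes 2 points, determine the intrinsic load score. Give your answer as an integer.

8

Element contribution: 4 × 1 = 4.
Interaction contribution: 2 × 2 = 4.
Intrinsic load = 4 + 4 = 8.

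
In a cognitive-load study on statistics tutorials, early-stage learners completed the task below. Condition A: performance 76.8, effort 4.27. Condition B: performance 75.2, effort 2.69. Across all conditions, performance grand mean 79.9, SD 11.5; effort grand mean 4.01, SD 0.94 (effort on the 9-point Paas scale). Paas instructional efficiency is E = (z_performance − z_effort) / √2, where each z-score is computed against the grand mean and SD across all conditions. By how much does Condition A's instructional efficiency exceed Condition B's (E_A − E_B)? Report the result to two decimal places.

Condition A: z_P = (76.8 − 79.9)/11.5 = -0.2696; z_E = (4.27 − 4.01)/0.94 = 0.2766; E_A = (-0.2696 − 0.2766)/√2 = -0.3862.
Condition B: z_P = (75.2 − 79.9)/11.5 = -0.4087; z_E = (2.69 − 4.01)/0.94 = -1.4043; E_B = (-0.4087 − (-1.4043))/√2 = 0.7040.
E_A − E_B = -0.3862 − 0.7040 = -1.0902 ≈ -1.09.

-1.09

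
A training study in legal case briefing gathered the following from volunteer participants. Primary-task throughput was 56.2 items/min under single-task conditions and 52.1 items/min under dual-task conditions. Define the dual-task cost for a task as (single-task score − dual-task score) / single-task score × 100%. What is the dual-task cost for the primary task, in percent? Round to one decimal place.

Cost = (56.2 − 52.1) / 56.2 × 100%
     = 4.1000 / 56.2 × 100% = 7.2954%.
≈ 7.3%.

7.3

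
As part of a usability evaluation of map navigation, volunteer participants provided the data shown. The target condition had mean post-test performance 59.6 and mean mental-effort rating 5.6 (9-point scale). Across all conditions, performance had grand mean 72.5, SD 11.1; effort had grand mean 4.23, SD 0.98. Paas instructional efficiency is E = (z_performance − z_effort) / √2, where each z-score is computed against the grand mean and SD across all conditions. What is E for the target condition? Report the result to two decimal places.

z_performance = (59.6 − 72.5) / 11.1 = -12.9000 / 11.1 = -1.1622.
z_effort = (5.6 − 4.23) / 0.98 = 1.3700 / 0.98 = 1.3980.
z_P − z_E = -1.1622 − 1.3980 = -2.5602.
E = -2.5602 / √2 = -2.5602 / 1.41421 = -1.8103 ≈ -1.81.

-1.81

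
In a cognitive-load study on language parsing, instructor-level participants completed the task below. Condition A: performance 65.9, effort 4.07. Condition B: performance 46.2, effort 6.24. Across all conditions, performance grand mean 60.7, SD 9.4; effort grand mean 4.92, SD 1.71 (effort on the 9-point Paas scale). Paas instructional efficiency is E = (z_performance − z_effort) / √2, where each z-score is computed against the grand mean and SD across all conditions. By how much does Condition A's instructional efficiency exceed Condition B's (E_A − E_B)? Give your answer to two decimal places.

Condition A: z_P = (65.9 − 60.7)/9.4 = 0.5532; z_E = (4.07 − 4.92)/1.71 = -0.4971; E_A = (0.5532 − (-0.4971))/√2 = 0.7427.
Condition B: z_P = (46.2 − 60.7)/9.4 = -1.5426; z_E = (6.24 − 4.92)/1.71 = 0.7719; E_B = (-1.5426 − 0.7719)/√2 = -1.6366.
E_A − E_B = 0.7427 − (-1.6366) = 2.3793 ≈ 2.38.

2.38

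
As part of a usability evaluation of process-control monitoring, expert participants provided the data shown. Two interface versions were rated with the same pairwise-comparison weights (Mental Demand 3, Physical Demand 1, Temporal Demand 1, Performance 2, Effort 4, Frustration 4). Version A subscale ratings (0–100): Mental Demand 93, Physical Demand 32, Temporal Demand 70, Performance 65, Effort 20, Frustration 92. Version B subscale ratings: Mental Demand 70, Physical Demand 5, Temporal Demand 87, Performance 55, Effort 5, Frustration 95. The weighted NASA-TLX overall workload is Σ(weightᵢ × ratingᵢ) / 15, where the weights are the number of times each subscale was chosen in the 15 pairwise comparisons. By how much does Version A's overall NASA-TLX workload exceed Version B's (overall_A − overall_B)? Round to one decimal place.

9.8

Version A weighted sum = 3·93 + 1·32 + 1·70 + 2·65 + 4·20 + 4·92 = 279 + 32 + 70 + 130 + 80 + 368 = 959; overall_A = 959/15 = 63.9333.
Version B weighted sum = 3·70 + 1·5 + 1·87 + 2·55 + 4·5 + 4·95 = 210 + 5 + 87 + 110 + 20 + 380 = 812; overall_B = 812/15 = 54.1333.
Difference = 63.9333 − 54.1333 = 9.8000 ≈ 9.8.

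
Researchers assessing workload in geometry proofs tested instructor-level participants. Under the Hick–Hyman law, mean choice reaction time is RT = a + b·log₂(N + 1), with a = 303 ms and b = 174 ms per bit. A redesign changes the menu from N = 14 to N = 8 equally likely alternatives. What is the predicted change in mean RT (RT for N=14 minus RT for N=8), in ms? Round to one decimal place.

RT(14) = 303 + 174·log₂(15) = 303 + 174·3.9069 = 982.8006 ms.
RT(8) = 303 + 174·log₂(9) = 303 + 174·3.1699 = 854.5626 ms.
Difference = 982.8006 − 854.5626 = 128.2380 ≈ 128.2 ms.

128.2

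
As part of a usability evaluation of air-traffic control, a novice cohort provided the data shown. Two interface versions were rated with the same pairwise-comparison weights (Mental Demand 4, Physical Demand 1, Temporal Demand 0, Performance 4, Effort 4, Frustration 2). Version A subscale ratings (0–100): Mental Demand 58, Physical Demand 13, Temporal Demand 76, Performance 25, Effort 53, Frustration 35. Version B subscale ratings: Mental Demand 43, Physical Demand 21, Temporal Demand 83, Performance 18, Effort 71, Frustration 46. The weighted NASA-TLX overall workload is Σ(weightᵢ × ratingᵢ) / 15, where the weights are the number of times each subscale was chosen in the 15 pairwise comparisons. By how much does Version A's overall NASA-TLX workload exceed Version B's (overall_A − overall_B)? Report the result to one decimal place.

-0.9

Version A weighted sum = 4·58 + 1·13 + 0·76 + 4·25 + 4·53 + 2·35 = 232 + 13 + 0 + 100 + 212 + 70 = 627; overall_A = 627/15 = 41.8000.
Version B weighted sum = 4·43 + 1·21 + 0·83 + 4·18 + 4·71 + 2·46 = 172 + 21 + 0 + 72 + 284 + 92 = 641; overall_B = 641/15 = 42.7333.
Difference = 41.8000 − 42.7333 = -0.9333 ≈ -0.9.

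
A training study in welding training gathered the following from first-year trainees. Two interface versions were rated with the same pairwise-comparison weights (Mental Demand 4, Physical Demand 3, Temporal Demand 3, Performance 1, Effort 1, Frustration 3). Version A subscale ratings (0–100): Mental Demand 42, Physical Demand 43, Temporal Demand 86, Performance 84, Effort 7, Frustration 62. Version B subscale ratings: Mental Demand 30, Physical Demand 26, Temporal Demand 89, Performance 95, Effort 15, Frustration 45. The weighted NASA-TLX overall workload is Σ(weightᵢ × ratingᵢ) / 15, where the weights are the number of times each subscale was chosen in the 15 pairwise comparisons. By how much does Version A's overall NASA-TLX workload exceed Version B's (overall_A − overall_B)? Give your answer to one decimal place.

8.1

Version A weighted sum = 4·42 + 3·43 + 3·86 + 1·84 + 1·7 + 3·62 = 168 + 129 + 258 + 84 + 7 + 186 = 832; overall_A = 832/15 = 55.4667.
Version B weighted sum = 4·30 + 3·26 + 3·89 + 1·95 + 1·15 + 3·45 = 120 + 78 + 267 + 95 + 15 + 135 = 710; overall_B = 710/15 = 47.3333.
Difference = 55.4667 − 47.3333 = 8.1334 ≈ 8.1.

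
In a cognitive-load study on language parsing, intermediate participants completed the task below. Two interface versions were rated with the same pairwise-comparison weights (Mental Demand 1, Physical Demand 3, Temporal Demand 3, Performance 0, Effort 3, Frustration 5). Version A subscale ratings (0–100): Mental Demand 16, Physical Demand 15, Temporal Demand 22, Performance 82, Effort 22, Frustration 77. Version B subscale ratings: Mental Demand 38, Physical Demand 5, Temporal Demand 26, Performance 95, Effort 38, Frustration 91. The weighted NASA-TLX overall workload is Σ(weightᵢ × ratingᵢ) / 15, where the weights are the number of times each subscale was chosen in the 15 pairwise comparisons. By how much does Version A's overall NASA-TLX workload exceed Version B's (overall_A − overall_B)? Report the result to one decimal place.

Version A weighted sum = 1·16 + 3·15 + 3·22 + 0·82 + 3·22 + 5·77 = 16 + 45 + 66 + 0 + 66 + 385 = 578; overall_A = 578/15 = 38.5333.
Version B weighted sum = 1·38 + 3·5 + 3·26 + 0·95 + 3·38 + 5·91 = 38 + 15 + 78 + 0 + 114 + 455 = 700; overall_B = 700/15 = 46.6667.
Difference = 38.5333 − 46.6667 = -8.1334 ≈ -8.1.

-8.1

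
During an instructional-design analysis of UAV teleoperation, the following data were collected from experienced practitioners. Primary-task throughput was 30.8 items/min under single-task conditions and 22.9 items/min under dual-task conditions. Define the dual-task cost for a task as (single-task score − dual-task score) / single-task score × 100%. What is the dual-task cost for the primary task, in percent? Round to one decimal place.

Cost = (30.8 − 22.9) / 30.8 × 100%
     = 7.9000 / 30.8 × 100% = 25.6494%.
≈ 25.6%.

25.6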